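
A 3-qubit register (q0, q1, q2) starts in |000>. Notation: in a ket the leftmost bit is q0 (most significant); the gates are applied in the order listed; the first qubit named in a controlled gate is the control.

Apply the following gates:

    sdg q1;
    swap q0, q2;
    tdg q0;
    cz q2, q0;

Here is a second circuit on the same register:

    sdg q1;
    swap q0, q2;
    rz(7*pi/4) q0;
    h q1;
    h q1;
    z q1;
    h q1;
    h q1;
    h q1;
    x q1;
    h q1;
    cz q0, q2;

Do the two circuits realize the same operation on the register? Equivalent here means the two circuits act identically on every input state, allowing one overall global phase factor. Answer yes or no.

Yes, they are equivalent — the unitaries differ by at most a global phase.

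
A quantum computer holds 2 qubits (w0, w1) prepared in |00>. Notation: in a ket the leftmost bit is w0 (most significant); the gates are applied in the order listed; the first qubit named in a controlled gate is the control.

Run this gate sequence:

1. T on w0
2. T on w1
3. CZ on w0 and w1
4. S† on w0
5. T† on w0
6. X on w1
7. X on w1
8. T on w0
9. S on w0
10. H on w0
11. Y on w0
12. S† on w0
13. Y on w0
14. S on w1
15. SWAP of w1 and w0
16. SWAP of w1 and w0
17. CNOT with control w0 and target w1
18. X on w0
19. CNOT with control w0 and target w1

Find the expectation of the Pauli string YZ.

The expectation value of YZ is 1.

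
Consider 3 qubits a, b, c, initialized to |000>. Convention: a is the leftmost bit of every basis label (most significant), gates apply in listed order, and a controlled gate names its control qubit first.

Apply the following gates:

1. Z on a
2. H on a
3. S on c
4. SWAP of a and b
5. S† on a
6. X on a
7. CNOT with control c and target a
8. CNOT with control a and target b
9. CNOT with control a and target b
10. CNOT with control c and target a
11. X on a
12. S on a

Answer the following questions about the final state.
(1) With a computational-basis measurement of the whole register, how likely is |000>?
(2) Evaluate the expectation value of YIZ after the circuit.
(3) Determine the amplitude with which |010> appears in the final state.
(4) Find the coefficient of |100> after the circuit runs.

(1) Outcome |000> occurs with probability 1/2. Key observation: steps 5-12 multiply out to the identity, so the circuit reduces to the remaining gates.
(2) The expectation value of YIZ is 0.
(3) The amplitude on |010> is sqrt(2)/2.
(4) |100> carries amplitude 0 in the final state.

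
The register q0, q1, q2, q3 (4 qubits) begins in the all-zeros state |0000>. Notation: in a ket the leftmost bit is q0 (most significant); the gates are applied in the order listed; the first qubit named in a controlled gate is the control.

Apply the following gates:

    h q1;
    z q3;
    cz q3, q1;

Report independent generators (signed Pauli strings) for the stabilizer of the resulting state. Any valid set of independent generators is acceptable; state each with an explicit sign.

One valid set of independent stabilizer generators is +IXII, +ZIII, +IIZI, +IIIZ (any independent generating set of the same group is equally correct).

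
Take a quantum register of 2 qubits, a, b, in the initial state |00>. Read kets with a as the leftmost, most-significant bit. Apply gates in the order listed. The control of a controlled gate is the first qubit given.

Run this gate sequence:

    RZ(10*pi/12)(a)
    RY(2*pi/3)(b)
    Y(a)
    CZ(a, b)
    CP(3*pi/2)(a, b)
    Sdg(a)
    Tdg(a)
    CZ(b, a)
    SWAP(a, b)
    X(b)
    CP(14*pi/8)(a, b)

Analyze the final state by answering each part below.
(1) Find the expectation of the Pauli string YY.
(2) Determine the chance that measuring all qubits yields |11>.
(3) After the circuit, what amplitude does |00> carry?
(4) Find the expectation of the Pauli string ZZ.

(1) In the final state, YY has expectation 0.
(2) The probability of measuring |11> is 0.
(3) The final state's coefficient on |00> equals -exp(I*pi/3)/2.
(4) In the final state, ZZ has expectation -1/2.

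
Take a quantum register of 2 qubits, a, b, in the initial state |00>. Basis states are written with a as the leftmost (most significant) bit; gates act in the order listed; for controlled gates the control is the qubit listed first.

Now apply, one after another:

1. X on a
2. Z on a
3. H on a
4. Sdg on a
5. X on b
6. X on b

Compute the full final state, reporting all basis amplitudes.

After the circuit, the state carries amplitude -sqrt(2)/2 on |00>, 0 on |01>, -sqrt(2)*I/2 on |10>, 0 on |11>.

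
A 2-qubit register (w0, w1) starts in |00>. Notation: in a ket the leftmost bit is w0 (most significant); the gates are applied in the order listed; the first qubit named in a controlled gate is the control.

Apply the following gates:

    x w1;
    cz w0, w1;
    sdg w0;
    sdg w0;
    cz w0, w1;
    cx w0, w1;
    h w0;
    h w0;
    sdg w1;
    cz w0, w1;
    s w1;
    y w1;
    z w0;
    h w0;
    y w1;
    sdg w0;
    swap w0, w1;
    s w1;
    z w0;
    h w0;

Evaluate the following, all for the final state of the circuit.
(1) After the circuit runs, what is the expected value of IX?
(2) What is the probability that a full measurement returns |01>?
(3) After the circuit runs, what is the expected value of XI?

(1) The observable IX averages to 1.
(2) The probability of measuring |01> is 1/4.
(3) The observable XI averages to -1.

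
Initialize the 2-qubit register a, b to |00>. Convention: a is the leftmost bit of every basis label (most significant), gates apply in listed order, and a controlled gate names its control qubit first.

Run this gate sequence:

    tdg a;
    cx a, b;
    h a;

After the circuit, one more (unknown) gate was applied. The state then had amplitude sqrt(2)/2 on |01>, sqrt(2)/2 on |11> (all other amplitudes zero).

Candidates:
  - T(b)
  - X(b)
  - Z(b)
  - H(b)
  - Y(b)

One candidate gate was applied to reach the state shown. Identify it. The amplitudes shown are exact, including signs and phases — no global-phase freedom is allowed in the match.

It was X(b) that produced the state shown.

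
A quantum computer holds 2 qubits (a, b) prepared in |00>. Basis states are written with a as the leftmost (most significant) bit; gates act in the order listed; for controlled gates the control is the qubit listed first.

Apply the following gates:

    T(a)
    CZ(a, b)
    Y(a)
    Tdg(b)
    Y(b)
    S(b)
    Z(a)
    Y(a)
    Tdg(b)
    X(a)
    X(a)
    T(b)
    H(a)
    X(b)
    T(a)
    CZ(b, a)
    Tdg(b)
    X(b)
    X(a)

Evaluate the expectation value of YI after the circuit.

The expectation value of YI is -sqrt(2)/2.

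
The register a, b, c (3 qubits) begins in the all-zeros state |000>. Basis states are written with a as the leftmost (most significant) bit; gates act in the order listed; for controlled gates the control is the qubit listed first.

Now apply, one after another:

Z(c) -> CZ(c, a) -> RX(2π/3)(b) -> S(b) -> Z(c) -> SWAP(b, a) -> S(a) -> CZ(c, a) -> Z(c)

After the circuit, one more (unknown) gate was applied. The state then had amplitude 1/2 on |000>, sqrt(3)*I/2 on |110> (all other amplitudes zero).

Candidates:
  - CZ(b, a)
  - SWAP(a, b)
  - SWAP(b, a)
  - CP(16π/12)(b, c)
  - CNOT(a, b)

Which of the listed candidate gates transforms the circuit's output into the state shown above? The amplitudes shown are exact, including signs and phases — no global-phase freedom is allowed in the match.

The applied gate was CNOT(a, b).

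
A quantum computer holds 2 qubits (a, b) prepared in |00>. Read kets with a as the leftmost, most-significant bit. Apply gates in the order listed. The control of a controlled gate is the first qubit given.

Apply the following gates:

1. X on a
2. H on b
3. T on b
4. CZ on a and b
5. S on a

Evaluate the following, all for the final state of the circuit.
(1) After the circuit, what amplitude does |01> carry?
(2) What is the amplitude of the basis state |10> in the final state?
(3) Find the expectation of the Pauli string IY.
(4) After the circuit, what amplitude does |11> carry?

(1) The amplitude on |01> is 0.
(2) The amplitude on |10> is sqrt(2)*I/2.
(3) In the final state, IY has expectation -sqrt(2)/2.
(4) The amplitude on |11> is -sqrt(2)*exp(3*I*pi/4)/2.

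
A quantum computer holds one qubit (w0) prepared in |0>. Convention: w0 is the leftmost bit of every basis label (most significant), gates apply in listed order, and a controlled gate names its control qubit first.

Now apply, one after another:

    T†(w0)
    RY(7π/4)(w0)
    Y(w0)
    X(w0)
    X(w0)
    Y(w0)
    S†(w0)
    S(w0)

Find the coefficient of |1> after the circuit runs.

|1> carries amplitude sqrt(2 - sqrt(2))/2 in the final state. Key observation: steps 3-6 multiply out to the identity, so the circuit reduces to the remaining gates.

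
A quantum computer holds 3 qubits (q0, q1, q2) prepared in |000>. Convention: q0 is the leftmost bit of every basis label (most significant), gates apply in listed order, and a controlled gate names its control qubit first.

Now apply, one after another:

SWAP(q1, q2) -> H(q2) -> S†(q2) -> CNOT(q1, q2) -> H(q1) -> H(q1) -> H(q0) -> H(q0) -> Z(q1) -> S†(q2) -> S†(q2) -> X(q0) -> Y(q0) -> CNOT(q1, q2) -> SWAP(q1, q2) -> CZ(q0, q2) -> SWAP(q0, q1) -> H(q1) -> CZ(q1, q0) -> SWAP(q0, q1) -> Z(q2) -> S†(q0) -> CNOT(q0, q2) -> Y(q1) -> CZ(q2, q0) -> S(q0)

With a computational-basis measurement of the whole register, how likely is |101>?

Outcome |101> occurs with probability 1/4.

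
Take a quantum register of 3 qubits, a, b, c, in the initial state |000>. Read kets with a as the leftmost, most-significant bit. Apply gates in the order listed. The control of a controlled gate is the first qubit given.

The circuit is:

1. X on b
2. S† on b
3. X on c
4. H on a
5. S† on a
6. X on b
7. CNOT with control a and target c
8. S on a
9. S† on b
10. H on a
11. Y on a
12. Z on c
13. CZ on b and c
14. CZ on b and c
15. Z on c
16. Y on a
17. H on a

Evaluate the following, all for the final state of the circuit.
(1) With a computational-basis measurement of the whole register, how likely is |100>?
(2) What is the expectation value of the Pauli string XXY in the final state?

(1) The probability of measuring |100> is 1/2. Key observation: gates 10-17 undo each other exactly, leaving only the rest of the circuit to track.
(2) The expectation value of XXY is 0.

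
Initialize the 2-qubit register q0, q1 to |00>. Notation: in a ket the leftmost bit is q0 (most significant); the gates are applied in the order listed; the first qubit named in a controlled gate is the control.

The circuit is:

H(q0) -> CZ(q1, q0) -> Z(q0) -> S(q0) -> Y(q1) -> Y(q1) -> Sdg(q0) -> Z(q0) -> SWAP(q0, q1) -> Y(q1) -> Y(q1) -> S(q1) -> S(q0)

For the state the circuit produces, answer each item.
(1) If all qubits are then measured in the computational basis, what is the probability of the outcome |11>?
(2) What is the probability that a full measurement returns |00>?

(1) The probability of measuring |11> is 0. Key observation: steps 4-7 multiply out to the identity, so the circuit reduces to the remaining gates.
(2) The probability of measuring |00> is 1/2.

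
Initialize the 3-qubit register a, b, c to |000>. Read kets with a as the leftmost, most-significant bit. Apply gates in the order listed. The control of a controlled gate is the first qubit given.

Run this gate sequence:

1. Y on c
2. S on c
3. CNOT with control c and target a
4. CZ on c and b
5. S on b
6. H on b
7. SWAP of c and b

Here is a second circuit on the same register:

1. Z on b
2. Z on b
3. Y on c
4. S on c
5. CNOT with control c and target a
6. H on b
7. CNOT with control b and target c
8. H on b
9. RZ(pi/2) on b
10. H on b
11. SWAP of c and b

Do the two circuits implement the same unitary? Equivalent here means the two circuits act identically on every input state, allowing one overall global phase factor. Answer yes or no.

No — the two circuits implement different unitaries, even allowing a global phase.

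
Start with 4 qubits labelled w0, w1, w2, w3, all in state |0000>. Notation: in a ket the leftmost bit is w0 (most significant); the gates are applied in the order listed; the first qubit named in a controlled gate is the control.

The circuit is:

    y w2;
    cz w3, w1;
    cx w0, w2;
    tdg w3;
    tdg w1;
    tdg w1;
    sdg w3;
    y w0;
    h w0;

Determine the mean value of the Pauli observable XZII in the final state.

In the final state, XZII has expectation -1.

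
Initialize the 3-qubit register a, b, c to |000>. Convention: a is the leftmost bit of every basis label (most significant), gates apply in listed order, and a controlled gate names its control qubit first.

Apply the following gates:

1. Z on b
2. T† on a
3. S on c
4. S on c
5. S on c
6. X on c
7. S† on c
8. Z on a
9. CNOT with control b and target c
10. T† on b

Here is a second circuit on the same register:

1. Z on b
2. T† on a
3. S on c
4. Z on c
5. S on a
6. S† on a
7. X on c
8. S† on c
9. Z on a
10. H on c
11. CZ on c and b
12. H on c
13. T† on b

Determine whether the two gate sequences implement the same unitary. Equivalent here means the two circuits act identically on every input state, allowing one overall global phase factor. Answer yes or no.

Yes, they are equivalent — the unitaries differ by at most a global phase.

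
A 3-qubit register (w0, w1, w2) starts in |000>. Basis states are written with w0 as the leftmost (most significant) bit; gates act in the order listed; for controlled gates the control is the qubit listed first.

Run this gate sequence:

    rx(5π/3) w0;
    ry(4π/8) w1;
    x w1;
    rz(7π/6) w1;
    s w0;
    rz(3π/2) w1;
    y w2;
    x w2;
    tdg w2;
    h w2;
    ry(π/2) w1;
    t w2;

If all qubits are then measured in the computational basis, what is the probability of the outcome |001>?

The probability of measuring |001> is 9/32.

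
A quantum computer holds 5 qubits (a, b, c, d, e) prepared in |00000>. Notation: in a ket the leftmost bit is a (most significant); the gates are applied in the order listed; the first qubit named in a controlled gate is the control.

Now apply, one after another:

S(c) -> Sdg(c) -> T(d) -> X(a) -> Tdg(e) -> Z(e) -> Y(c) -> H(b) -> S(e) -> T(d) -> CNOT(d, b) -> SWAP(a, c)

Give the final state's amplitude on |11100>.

The amplitude on |11100> is sqrt(2)*I/2. Key observation: the block from step 1 through step 2 cancels to the identity and can be dropped.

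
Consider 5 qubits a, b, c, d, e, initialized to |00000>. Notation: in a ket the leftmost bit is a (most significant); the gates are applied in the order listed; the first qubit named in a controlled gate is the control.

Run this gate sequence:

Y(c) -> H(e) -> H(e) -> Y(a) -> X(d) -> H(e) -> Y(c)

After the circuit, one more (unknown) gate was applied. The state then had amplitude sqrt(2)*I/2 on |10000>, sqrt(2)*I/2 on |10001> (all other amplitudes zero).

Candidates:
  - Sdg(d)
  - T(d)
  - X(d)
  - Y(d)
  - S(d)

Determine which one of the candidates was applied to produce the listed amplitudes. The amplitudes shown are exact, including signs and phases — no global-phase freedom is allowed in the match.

The applied gate was X(d).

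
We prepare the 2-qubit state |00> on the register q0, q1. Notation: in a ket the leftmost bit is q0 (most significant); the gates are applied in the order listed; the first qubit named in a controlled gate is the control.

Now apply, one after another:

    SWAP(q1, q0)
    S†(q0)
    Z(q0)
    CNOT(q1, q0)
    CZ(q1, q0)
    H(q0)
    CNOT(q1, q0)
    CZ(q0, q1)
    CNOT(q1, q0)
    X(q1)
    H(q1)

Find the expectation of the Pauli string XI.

The observable XI averages to 1.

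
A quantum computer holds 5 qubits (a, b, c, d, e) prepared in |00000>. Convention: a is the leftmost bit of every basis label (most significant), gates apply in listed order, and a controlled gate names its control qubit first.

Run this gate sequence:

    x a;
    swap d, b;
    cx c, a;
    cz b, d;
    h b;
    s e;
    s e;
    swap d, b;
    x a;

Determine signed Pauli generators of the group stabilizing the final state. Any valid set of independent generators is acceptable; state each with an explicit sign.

The stabilizer group can be generated by +IIIXI, +ZIIII, +IZIII, +IIZII, +IIIIZ, among other valid generating sets.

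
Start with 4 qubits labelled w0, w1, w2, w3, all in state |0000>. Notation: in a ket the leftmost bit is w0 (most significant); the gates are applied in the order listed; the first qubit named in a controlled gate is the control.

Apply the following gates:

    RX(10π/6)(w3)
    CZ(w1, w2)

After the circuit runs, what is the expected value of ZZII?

In the final state, ZZII has expectation 1.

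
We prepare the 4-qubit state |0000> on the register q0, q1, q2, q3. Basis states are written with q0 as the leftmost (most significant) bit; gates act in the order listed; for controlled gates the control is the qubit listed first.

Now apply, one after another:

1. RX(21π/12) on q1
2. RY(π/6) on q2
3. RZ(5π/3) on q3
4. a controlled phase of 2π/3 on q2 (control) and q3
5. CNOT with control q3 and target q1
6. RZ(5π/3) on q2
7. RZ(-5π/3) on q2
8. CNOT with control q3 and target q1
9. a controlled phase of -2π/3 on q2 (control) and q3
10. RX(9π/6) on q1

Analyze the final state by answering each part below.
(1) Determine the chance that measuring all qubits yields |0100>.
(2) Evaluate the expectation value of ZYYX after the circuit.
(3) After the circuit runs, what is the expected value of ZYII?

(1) The probability of measuring |0100> is sqrt(6)/16 + sqrt(2)/8 + sqrt(3)/8 + 1/4. Key observation: gates 4-9 undo each other exactly, leaving only the rest of the circuit to track.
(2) In the final state, ZYYX has expectation 0.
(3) In the final state, ZYII has expectation sqrt(2)/2.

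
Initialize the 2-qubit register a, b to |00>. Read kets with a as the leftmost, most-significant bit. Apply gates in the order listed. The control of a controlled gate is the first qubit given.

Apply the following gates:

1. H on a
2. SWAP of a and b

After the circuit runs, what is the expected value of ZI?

The expectation value of ZI is 1.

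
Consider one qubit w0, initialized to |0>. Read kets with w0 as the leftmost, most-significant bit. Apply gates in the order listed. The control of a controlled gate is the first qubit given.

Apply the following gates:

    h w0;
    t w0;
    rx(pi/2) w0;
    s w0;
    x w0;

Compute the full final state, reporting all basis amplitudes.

After the circuit, the state carries amplitude 1/2 + exp(3*I*pi/4)/2 on |0>, 1/2 - exp(3*I*pi/4)/2 on |1>.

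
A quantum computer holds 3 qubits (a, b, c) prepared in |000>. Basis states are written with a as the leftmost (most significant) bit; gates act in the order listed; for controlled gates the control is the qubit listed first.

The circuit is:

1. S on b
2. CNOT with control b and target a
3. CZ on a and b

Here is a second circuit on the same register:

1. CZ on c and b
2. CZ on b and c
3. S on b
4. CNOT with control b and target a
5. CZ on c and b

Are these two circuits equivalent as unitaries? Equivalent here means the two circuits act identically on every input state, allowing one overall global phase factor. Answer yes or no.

No — the two circuits implement different unitaries, even allowing a global phase.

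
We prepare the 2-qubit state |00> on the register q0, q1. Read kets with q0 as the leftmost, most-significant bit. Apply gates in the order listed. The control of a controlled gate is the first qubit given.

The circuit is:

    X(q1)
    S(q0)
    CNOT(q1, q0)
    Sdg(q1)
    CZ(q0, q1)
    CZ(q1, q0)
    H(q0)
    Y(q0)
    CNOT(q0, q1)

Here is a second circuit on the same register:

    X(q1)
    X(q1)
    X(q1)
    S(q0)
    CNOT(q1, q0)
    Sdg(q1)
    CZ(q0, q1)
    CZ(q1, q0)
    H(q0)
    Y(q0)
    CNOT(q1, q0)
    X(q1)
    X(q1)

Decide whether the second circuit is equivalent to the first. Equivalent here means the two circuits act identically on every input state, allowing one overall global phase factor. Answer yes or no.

No — the two circuits implement different unitaries, even allowing a global phase.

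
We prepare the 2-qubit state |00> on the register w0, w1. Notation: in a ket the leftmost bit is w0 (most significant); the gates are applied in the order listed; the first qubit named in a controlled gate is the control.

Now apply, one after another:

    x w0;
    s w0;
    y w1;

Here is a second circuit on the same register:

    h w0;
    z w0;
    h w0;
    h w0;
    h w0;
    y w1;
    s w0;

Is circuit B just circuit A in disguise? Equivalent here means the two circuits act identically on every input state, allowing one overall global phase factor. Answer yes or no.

Yes: on every input state the two circuits agree up to one overall phase factor.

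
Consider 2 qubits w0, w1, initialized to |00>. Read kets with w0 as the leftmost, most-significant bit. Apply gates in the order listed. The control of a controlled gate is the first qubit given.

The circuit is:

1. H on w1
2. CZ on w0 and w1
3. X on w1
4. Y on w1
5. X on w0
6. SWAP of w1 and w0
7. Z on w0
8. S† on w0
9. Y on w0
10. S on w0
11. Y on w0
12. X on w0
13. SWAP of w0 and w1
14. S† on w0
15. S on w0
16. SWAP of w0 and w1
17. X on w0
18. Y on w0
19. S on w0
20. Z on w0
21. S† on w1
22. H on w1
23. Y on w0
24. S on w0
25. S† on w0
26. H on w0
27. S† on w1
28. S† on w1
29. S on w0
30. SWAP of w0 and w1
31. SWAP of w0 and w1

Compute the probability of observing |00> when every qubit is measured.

A full measurement returns |00> with probability 1/4.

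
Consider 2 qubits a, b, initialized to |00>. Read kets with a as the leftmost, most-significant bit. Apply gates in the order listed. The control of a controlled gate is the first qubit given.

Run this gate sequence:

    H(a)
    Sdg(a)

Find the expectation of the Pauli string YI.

The observable YI averages to -1.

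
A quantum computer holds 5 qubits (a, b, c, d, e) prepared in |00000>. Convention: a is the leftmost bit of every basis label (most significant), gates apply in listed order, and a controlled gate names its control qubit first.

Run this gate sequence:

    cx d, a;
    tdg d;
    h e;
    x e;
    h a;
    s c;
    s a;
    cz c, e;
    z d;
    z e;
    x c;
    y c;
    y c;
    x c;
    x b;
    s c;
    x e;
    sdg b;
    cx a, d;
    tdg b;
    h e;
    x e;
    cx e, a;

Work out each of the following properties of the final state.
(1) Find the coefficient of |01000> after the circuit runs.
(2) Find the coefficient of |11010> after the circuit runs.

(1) |01000> carries amplitude sqrt(2)*exp(I*pi/4)/2 in the final state. Key observation: gates 11-14 undo each other exactly, leaving only the rest of the circuit to track.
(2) The final state's coefficient on |11010> equals sqrt(2)*exp(3*I*pi/4)/2.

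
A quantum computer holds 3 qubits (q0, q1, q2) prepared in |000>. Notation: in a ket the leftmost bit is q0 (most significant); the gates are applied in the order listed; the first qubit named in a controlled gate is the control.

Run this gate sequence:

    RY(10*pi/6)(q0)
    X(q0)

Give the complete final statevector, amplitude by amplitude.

The resulting statevector has amplitude 1/2 on |000>, -sqrt(3)/2 on |100>, and 0 on every other basis state.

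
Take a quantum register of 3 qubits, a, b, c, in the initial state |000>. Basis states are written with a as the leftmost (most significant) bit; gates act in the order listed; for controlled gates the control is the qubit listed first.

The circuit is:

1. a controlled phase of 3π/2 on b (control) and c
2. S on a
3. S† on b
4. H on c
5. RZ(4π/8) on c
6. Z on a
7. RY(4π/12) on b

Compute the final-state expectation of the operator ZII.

The expectation value of ZII is 1.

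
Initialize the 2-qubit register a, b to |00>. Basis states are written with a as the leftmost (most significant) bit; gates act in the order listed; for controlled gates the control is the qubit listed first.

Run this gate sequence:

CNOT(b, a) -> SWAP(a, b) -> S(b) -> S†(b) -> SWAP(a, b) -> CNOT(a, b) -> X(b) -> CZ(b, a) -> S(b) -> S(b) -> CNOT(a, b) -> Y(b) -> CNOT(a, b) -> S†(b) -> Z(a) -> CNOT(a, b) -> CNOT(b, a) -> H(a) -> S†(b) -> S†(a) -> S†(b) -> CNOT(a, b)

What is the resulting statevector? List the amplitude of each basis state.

The final amplitudes are sqrt(2)*I/2 on |00>, 0 on |01>, 0 on |10>, sqrt(2)/2 on |11>.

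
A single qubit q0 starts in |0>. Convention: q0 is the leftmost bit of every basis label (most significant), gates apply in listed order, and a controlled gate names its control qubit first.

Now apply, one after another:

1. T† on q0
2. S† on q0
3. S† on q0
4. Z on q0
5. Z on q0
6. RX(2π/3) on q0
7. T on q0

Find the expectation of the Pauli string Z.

The expectation value of Z is -1/2.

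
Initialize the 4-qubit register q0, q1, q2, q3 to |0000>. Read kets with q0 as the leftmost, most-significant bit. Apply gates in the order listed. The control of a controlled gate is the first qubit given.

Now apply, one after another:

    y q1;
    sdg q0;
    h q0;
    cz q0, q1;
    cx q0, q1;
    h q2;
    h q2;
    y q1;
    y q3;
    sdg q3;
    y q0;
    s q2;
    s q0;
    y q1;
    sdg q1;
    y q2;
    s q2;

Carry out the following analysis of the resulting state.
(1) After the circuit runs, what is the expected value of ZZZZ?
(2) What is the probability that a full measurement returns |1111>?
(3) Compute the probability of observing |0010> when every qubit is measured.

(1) The observable ZZZZ averages to 1.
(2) A full measurement returns |1111> with probability 1/2.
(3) A full measurement returns |0010> with probability 0.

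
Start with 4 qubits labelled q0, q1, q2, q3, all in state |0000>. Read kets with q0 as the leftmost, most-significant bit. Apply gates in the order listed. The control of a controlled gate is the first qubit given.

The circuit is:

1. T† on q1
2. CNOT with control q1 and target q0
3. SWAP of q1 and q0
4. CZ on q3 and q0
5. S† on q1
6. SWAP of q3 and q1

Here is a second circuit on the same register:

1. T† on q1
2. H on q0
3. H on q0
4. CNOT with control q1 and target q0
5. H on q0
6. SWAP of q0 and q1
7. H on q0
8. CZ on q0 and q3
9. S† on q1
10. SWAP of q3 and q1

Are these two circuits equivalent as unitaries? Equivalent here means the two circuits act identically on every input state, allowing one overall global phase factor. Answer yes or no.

No, they are not equivalent — no single phase factor reconciles the two unitaries.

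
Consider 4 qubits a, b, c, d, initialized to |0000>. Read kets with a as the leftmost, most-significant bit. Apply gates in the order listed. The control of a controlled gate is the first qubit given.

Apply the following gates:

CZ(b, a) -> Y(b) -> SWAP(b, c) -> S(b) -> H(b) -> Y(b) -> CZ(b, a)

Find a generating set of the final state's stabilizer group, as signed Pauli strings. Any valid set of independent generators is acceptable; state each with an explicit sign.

The final state is stabilized by the group generated by -IXII, +ZIII, -IIZI, +IIIZ; other independent generating sets are equally valid.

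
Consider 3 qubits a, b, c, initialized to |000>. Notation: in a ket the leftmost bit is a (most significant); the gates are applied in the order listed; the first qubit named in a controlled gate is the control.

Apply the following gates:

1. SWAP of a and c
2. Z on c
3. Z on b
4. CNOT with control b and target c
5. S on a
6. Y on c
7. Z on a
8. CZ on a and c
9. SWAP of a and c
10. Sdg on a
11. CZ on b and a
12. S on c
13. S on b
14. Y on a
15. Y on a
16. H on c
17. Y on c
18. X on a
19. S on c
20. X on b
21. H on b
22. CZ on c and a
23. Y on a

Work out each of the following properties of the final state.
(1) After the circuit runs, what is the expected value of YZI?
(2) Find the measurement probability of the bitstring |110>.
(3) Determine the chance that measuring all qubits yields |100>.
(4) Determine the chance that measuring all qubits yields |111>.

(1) In the final state, YZI has expectation 0.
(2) The probability of measuring |110> is 1/4.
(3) The probability of measuring |100> is 1/4.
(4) Outcome |111> occurs with probability 1/4.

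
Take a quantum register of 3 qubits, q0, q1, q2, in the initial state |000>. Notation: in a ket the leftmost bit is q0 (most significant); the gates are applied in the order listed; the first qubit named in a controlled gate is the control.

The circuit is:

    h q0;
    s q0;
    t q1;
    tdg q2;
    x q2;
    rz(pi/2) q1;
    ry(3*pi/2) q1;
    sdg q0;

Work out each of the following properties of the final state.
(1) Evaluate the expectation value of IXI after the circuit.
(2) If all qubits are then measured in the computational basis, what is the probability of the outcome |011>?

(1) The expectation value of IXI is -1.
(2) Outcome |011> occurs with probability 1/4.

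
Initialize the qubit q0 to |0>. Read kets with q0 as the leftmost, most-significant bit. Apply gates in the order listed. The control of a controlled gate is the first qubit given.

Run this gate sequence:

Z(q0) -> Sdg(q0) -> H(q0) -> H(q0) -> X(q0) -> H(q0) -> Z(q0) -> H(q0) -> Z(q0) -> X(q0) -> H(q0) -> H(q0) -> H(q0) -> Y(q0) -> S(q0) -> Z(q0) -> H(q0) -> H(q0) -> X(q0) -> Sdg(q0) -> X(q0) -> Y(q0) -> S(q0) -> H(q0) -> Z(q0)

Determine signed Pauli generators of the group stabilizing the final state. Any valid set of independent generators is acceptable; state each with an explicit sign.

One valid set of independent stabilizer generators is -Y (any independent generating set of the same group is equally correct).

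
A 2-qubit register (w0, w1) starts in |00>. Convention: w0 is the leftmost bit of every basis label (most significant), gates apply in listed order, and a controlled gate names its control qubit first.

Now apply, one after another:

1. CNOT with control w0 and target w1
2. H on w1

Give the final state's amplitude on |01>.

|01> carries amplitude sqrt(2)/2 in the final state.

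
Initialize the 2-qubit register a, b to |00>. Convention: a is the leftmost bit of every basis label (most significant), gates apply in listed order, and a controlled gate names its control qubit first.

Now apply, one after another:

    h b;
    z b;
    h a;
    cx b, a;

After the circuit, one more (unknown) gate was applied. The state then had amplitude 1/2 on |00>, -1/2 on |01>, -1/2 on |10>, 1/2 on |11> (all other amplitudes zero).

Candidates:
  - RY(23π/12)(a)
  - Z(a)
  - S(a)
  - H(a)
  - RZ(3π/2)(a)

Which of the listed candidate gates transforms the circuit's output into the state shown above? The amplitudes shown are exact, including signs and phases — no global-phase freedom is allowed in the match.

It was Z(a) that produced the state shown.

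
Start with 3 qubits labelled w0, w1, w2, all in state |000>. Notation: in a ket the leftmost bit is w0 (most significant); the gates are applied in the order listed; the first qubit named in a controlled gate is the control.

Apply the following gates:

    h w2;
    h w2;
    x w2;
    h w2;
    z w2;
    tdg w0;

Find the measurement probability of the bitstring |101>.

Outcome |101> occurs with probability 0. Key observation: gates 2-5 undo each other exactly, leaving only the rest of the circuit to track.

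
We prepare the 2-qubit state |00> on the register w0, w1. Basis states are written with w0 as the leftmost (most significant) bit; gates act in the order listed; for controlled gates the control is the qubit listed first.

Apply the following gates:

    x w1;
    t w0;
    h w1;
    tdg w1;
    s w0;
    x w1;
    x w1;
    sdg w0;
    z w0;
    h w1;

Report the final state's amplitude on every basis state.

After the circuit, the state carries amplitude 1/2 + exp(3*I*pi/4)/2 on |00>, 1/2 - exp(3*I*pi/4)/2 on |01>, 0 on |10>, 0 on |11>. Key observation: steps 5-8 multiply out to the identity, so the circuit reduces to the remaining gates.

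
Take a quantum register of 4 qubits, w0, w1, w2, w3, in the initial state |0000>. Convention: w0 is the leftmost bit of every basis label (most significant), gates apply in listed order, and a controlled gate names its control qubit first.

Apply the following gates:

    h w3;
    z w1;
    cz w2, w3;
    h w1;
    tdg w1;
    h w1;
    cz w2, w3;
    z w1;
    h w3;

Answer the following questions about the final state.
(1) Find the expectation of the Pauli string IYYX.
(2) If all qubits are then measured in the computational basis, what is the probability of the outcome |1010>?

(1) The observable IYYX averages to 0.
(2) The probability of measuring |1010> is 0.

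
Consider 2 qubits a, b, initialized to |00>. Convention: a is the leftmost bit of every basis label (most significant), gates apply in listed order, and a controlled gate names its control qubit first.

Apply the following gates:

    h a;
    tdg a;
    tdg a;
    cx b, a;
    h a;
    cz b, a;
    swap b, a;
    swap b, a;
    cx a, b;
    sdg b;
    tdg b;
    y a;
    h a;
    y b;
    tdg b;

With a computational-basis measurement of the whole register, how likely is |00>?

The probability of measuring |00> is 1/4. Key observation: the block from step 7 through step 8 cancels to the identity and can be dropped.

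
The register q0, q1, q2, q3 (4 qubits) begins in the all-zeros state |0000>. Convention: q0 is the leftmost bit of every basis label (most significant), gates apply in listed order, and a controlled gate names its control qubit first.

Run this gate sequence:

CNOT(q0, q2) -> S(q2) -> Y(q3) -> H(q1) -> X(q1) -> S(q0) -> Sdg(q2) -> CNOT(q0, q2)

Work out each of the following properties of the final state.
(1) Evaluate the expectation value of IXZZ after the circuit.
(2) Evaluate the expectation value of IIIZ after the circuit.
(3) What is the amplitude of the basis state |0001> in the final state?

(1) The expectation value of IXZZ is -1.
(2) The observable IIIZ averages to -1.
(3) |0001> carries amplitude sqrt(2)*I/2 in the final state.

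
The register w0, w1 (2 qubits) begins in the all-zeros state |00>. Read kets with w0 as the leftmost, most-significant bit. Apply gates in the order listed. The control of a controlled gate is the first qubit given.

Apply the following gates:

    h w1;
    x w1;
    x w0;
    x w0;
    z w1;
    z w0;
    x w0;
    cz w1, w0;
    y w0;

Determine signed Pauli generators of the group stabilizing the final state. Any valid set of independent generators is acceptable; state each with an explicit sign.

The stabilizer group can be generated by +IX, +ZI, among other valid generating sets.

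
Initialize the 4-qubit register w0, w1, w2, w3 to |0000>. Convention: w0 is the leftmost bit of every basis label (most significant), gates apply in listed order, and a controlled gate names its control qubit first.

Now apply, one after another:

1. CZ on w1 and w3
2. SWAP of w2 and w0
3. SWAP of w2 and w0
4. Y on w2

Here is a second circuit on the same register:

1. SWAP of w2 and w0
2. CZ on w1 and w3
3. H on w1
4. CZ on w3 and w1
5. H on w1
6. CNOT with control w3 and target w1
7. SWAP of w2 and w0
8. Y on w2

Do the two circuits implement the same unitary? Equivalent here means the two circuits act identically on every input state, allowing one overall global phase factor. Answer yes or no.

Yes: on every input state the two circuits agree up to one overall phase factor.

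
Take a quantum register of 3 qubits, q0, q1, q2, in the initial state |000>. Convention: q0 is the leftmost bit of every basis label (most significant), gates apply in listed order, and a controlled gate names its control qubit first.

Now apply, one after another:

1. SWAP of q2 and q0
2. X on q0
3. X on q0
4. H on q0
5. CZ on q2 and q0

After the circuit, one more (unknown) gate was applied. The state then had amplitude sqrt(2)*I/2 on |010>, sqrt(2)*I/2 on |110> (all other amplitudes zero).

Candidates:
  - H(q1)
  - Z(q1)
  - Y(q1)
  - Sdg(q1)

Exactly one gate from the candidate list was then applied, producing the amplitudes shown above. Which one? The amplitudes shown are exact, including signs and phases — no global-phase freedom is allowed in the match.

The unique candidate consistent with the amplitudes is Y(q1).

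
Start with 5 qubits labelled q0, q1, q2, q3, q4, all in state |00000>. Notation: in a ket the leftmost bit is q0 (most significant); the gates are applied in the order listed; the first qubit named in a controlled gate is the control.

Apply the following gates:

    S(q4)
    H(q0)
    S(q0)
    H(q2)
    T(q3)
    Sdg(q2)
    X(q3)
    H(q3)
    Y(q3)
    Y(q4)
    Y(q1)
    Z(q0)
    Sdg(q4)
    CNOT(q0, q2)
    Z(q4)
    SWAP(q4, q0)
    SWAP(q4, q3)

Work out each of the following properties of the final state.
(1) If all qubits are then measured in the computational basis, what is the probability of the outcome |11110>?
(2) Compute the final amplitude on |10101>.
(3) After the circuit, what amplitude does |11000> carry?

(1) The probability of measuring |11110> is 1/8.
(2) The amplitude on |10101> is 0.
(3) The final state's coefficient on |11000> equals sqrt(2)/4.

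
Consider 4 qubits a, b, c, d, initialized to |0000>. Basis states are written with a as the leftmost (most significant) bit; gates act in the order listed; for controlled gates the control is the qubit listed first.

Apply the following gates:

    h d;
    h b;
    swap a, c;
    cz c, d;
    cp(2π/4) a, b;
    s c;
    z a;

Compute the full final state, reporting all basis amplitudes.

The final amplitudes are 1/2 on |0000>, 1/2 on |0001>, 1/2 on |0100>, 1/2 on |0101>, and 0 on every other basis state.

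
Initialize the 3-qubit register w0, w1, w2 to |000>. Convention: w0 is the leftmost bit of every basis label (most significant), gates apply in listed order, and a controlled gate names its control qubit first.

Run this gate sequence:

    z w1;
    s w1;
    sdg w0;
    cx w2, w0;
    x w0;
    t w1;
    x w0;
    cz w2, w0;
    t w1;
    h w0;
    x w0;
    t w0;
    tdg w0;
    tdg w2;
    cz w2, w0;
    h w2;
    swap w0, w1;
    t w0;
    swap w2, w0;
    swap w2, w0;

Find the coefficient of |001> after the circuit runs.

|001> carries amplitude 1/2 in the final state. Key observation: steps 19-20 multiply out to the identity, so the circuit reduces to the remaining gates.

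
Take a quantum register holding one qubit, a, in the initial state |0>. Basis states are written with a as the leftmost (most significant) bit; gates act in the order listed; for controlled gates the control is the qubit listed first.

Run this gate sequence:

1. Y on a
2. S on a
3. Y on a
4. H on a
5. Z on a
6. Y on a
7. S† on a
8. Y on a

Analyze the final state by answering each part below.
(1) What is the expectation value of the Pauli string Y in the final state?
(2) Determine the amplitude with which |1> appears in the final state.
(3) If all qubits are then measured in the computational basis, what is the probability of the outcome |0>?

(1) In the final state, Y has expectation -1.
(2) |1> carries amplitude -sqrt(2)*I/2 in the final state.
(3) The probability of measuring |0> is 1/2.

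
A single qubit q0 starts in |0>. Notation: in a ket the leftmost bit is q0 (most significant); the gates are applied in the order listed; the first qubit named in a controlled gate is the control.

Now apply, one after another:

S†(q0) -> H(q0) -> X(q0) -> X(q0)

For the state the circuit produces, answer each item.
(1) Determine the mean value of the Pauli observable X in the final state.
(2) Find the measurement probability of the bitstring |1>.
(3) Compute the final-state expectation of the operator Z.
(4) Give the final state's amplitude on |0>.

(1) The expectation value of X is 1.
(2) The probability of measuring |1> is 1/2.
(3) The observable Z averages to 0.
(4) The amplitude on |0> is sqrt(2)/2.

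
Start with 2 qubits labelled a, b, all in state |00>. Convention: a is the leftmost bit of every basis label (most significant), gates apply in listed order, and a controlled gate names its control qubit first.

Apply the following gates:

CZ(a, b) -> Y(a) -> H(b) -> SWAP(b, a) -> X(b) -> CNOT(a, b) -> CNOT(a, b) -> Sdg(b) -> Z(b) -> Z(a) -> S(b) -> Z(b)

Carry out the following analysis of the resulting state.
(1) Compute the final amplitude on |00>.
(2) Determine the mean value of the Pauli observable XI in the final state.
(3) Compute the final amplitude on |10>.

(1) The amplitude on |00> is sqrt(2)*I/2.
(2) The expectation value of XI is -1.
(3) The final state's coefficient on |10> equals -sqrt(2)*I/2.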